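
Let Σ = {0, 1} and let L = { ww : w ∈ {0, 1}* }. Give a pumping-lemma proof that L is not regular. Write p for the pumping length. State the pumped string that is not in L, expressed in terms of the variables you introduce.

Suppose for contradiction that L is regular, and let p be the pumping length.
Take w = 0^p 1^p 0^p 1^p = uu where u = 0^p1^p; then w ∈ L and |w| = 4p ≥ p.
The pumping lemma gives a decomposition w = xyz where |xy| ≤ p and y is nonempty.
Because |xy| ≤ p and w begins with p copies of 0, we have y = 0^k with 1 ≤ k ≤ p.
Pump with i = 2: xy^2z = 0^{p+k} 1^p 0^p 1^p, of length 4p+k. Suppose this equals vv. The string starts with 0 and ends with 1, so v does too; thus the boundary between the two copies of v is a 1→0 transition. There is exactly one such transition, at position 2p+k, so |v| = 2p+k and |vv| = 4p+2k ≠ 4p+k since k ≥ 1. So xy^2z ∉ L.
This is a contradiction; hence L is not regular.

0^{p+k} 1^p 0^p 1^p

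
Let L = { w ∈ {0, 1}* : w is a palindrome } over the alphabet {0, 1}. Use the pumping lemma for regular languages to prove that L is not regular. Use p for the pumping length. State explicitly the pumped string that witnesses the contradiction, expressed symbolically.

0^{p+k} 1 0^p

Assume L is regular. Let p be the pumping length given by the pumping lemma.
Take w = 0^p 1 0^p, a palindrome of length 2p+1 ≥ p.
Write w = xyz as guaranteed by the lemma, with |xy| ≤ p and y is nonempty.
Because |xy| ≤ p and w begins with p copies of 0, we have y = 0^k with 1 ≤ k ≤ p.
Pump with i = 2: xy^2z = 0^{p+k} 1 0^p. Its reverse is 0^p 1 0^{p+k}, which differs from xy^2z since k ≥ 1. So xy^2z is not a palindrome and xy^2z ∉ L.
This contradicts the pumping lemma, so L is not regular.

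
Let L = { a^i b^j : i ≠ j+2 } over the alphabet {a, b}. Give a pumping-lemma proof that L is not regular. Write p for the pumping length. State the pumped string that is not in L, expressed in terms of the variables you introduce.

a^{p+p!} b^{p+p!-2}

Suppose for contradiction that L is regular, and let p be the pumping length.
Choose w = a^p b^{p+p!-2}. Since p ≠ (p+p!-2)+2 = p+p!, w ∈ L; and |w| ≥ p.
Write w = xyz as guaranteed by the lemma, with |xy| ≤ p and |y| ≥ 1.
Because |xy| ≤ p and w begins with p copies of a, we have y = a^k with 1 ≤ k ≤ p.
Since 1 ≤ k ≤ p, k divides p!; set t = 1 + p!/k. Then xy^t z has p + (p!/k)·k = p + p! copies of a. Now the a-count is p+p! and (b-count)+2 = (p+p!-2)+2 = p+p!, so i ≠ j+2 fails. So xy^t z = a^{p+p!} b^{p+p!-2} ∉ L.
Contradiction. Therefore L is not regular.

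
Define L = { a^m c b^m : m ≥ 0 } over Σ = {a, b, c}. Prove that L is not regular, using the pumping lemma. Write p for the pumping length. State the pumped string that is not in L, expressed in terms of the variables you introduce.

Suppose for contradiction that L is regular, and let p be the pumping length.
Take w = a^p c b^p ∈ L with |w| = 2p+1 ≥ p.
Write w = xyz as guaranteed by the lemma, with |xy| ≤ p and |y| ≥ 1.
The first p characters of w are a's, so xy (and hence y) consists only of a's. Write y = a^k, 1 ≤ k ≤ p.
Pump with i = 2: xy^2z = a^{p+k} c b^p, which would require p+k = p. But k ≥ 1, so xy^2z ∉ L.
Contradiction. Therefore L is not regular.

a^{p+k} c b^p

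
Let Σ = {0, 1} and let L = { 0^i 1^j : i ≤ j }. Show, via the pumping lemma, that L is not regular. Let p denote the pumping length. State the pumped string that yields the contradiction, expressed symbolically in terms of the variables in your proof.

0^{p+k} 1^p

Suppose for contradiction that L is regular, and let p be the pumping length.
Choose w = 0^p 1^p ∈ L, with |w| = 2p ≥ p.
The pumping lemma gives a decomposition w = xyz where |xy| ≤ p and |y| > 0.
Since the first p symbols of w are all 0's and |xy| ≤ p, y lies entirely in the leading 0-block: y = 0^k for some k with 1 ≤ k ≤ p.
Consider xy^2z = 0^{p+k} 1^p. Since k ≥ 1, the 0-count p+k exceeds the 1-count p, so i ≤ j fails; thus xy^2z ∉ L.
This contradicts the pumping lemma, so L is not regular.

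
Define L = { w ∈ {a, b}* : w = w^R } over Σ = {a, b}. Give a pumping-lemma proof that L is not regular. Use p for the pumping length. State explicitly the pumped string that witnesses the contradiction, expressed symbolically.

Assume L is regular. Let p be the pumping length given by the pumping lemma.
Take w = a^p b a^p, a palindrome of length 2p+1 ≥ p.
Write w = xyz as guaranteed by the lemma, with |xy| ≤ p and y is nonempty.
Since the first p symbols of w are all a's and |xy| ≤ p, y lies entirely in the leading a-block: y = a^k for some k with 1 ≤ k ≤ p.
Pump with i = 2: xy^2z = a^{p+k} b a^p. Its reverse is a^p b a^{p+k}, which differs from xy^2z since k ≥ 1. So xy^2z is not a palindrome and xy^2z ∉ L.
Contradiction. Therefore L is not regular.

a^{p+k} b a^p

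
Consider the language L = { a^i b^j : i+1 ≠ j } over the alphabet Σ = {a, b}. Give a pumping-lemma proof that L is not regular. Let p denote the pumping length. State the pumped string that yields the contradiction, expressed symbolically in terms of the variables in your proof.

a^{p+p!} b^{p+p!+1}

Suppose for contradiction that L is regular, and let p be the pumping length.
Choose w = a^p b^{p+p!+1}. Since p ≠ (p+p!+1)-1 = p+p!, w ∈ L; and |w| ≥ p.
By the pumping lemma, w = xyz with |xy| ≤ p and |y| ≥ 1.
Because |xy| ≤ p and w begins with p copies of a, we have y = a^k with 1 ≤ k ≤ p.
Since 1 ≤ k ≤ p, k divides p!; set t = 1 + p!/k. Then xy^t z has p + (p!/k)·k = p + p! copies of a. Now the a-count is p+p! and (b-count)-1 = (p+p!+1)-1 = p+p!, so i+1 ≠ j fails. So xy^t z = a^{p+p!} b^{p+p!+1} ∉ L.
This is a contradiction; hence L is not regular.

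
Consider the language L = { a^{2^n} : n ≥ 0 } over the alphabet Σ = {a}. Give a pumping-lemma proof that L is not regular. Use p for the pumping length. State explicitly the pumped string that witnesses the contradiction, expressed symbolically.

Suppose for contradiction that L is regular, and let p be the pumping length.
Take w = a^{2^p} ∈ L with |w| = 2^p ≥ p.
The pumping lemma gives a decomposition w = xyz where |xy| ≤ p and y is nonempty.
Then y = a^k for some k with 1 ≤ k ≤ p.
Pump with i = 2: xy^2z = a^{2^p+k}. Since 1 ≤ k ≤ p < 2^p, we have 2^p < 2^p+k < 2^{p+1}, so 2^p+k is not a power of 2. So xy^2z ∉ L.
Contradiction. Therefore L is not regular.

a^{2^p+k}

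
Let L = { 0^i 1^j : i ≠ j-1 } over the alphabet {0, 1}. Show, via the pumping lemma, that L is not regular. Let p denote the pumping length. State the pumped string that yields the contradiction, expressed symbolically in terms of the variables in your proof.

Toward a contradiction, assume L is regular with pumping length p.
Choose w = 0^p 1^{p+p!+1}. Since p ≠ (p+p!+1)-1 = p+p!, w ∈ L; and |w| ≥ p.
The pumping lemma gives a decomposition w = xyz where |xy| ≤ p and |y| ≥ 1.
The first p characters of w are 0's, so xy (and hence y) consists only of 0's. Write y = 0^k, 1 ≤ k ≤ p.
Since 1 ≤ k ≤ p, k divides p!; set t = 1 + p!/k. Then xy^t z has p + (p!/k)·k = p + p! copies of 0. Now the 0-count is p+p! and (1-count)-1 = (p+p!+1)-1 = p+p!, so i ≠ j-1 fails. So xy^t z = 0^{p+p!} 1^{p+p!+1} ∉ L.
This contradicts the pumping lemma, so L is not regular.

0^{p+p!} 1^{p+p!+1}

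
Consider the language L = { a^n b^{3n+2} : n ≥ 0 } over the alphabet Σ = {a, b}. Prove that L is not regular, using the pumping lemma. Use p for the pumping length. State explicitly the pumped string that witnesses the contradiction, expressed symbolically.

a^{p+k} b^{3p+2}

Suppose for contradiction that L is regular, and let p be the pumping length.
Let w = a^p b^{3p+2} ∈ L; note |w| = 4p+2 ≥ p.
By the pumping lemma, w = xyz with |xy| ≤ p and |y| ≥ 1.
Since the first p symbols of w are all a's and |xy| ≤ p, y lies entirely in the leading a-block: y = a^k for some k with 1 ≤ k ≤ p.
Pump with i = 2: xy^2z = a^{p+k} b^{3p+2}. For this to lie in L we would need 3p+2 = 3(p+k)+2, which forces k = 0. But k ≥ 1, so xy^2z ∉ L.
Contradiction. Therefore L is not regular.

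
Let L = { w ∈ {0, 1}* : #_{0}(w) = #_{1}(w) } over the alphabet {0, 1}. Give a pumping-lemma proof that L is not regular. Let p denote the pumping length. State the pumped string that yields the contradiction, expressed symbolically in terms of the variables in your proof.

Toward a contradiction, assume L is regular with pumping length p.
Choose w = 0^p 1^p ∈ L with |w| = 2p ≥ p.
The pumping lemma gives a decomposition w = xyz where |xy| ≤ p and y is nonempty.
Since the first p symbols of w are all 0's and |xy| ≤ p, y lies entirely in the leading 0-block: y = 0^k for some k with 1 ≤ k ≤ p.
Pump with i = 2: xy^2z = 0^{p+k} 1^p has p+k occurrences of 0 but only p of 1. Since k ≥ 1 the counts differ, so xy^2z ∉ L.
This is a contradiction; hence L is not regular.

0^{p+k} 1^p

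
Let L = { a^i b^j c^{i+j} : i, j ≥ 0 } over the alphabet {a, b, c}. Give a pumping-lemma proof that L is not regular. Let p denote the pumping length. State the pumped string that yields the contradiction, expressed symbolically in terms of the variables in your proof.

Toward a contradiction, assume L is regular with pumping length p.
Take w = a^p b^p c^{2p} ∈ L (with i=j=p, i+j=2p), |w| = 4p ≥ p.
Write w = xyz as guaranteed by the lemma, with |xy| ≤ p and |y| > 0.
The first p characters of w are a's, so xy (and hence y) consists only of a's. Write y = a^k, 1 ≤ k ≤ p.
Consider xy^2z = a^{p+k} b^p c^{2p}. Now the a- and b-counts sum to 2p+k, but the c-count is 2p ≠ 2p+k. So xy^2z ∉ L.
This is a contradiction; hence L is not regular.

a^{p+k} b^p c^{2p}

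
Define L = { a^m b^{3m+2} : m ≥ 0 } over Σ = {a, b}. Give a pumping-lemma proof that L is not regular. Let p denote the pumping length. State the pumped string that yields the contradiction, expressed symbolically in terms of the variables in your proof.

Toward a contradiction, assume L is regular with pumping length p.
Let w = a^p b^{3p+2} ∈ L; note |w| = 4p+2 ≥ p.
Write w = xyz as guaranteed by the lemma, with |xy| ≤ p and |y| > 0.
Because |xy| ≤ p and w begins with p copies of a, we have y = a^k with 1 ≤ k ≤ p.
Pump with i = 2: xy^2z = a^{p+k} b^{3p+2}. For this to lie in L we would need 3p+2 = 3(p+k)+2, which forces k = 0. But k ≥ 1, so xy^2z ∉ L.
Contradiction. Therefore L is not regular.

a^{p+k} b^{3p+2}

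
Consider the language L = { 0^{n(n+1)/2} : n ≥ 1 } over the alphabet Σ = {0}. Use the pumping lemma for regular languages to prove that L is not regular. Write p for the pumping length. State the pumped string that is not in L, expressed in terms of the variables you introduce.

Assume L is regular; let p be its pumping constant.
Take w = 0^{p(p+1)/2} ∈ L with |w| = p(p+1)/2 ≥ p.
The pumping lemma gives a decomposition w = xyz where |xy| ≤ p and |y| > 0.
Then y = 0^k for some k with 1 ≤ k ≤ p.
Pump with i = 2: xy^2z = 0^{p(p+1)/2+k}. Since 1 ≤ k ≤ p, p(p+1)/2 < p(p+1)/2+k ≤ p(p+1)/2+p < (p+1)(p+2)/2, so p(p+1)/2+k is strictly between consecutive triangular numbers. So xy^2z ∉ L.
Contradiction. Therefore L is not regular.

0^{p(p+1)/2+k}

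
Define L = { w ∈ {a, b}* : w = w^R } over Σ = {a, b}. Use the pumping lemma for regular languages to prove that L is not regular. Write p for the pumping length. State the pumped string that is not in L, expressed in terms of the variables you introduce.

Suppose for contradiction that L is regular, and let p be the pumping length.
Take w = a^p b a^p, a palindrome of length 2p+1 ≥ p.
Write w = xyz as guaranteed by the lemma, with |xy| ≤ p and |y| > 0.
The first p characters of w are a's, so xy (and hence y) consists only of a's. Write y = a^k, 1 ≤ k ≤ p.
Pump with i = 2: xy^2z = a^{p+k} b a^p. Its reverse is a^p b a^{p+k}, which differs from xy^2z since k ≥ 1. So xy^2z is not a palindrome and xy^2z ∉ L.
This contradicts the pumping lemma, so L is not regular.

a^{p+k} b a^p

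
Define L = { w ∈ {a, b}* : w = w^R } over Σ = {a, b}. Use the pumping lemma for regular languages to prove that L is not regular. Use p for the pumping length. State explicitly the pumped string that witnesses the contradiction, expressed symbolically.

Assume L is regular; let p be its pumping constant.
Take w = a^p b a^p, a palindrome of length 2p+1 ≥ p.
Write w = xyz as guaranteed by the lemma, with |xy| ≤ p and y is nonempty.
The first p characters of w are a's, so xy (and hence y) consists only of a's. Write y = a^k, 1 ≤ k ≤ p.
Pump with i = 2: xy^2z = a^{p+k} b a^p. Its reverse is a^p b a^{p+k}, which differs from xy^2z since k ≥ 1. So xy^2z is not a palindrome and xy^2z ∉ L.
This is a contradiction; hence L is not regular.

a^{p+k} b a^p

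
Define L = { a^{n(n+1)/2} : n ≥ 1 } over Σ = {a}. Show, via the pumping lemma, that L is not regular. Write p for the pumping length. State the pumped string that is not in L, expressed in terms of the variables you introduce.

a^{p(p+1)/2+k}

Toward a contradiction, assume L is regular with pumping length p.
Take w = a^{p(p+1)/2} ∈ L with |w| = p(p+1)/2 ≥ p.
The pumping lemma gives a decomposition w = xyz where |xy| ≤ p and y is nonempty.
Then y = a^k for some k with 1 ≤ k ≤ p.
Pump with i = 2: xy^2z = a^{p(p+1)/2+k}. Since 1 ≤ k ≤ p, p(p+1)/2 < p(p+1)/2+k ≤ p(p+1)/2+p < (p+1)(p+2)/2, so p(p+1)/2+k is strictly between consecutive triangular numbers. So xy^2z ∉ L.
Contradiction. Therefore L is not regular.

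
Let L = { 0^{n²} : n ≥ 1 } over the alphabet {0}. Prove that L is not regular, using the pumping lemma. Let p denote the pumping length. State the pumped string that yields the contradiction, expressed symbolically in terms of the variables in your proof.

Suppose for contradiction that L is regular, and let p be the pumping length.
Take w = 0^{p²} ∈ L with |w| = p² ≥ p.
The pumping lemma gives a decomposition w = xyz where |xy| ≤ p and |y| > 0.
Then y = 0^k for some k with 1 ≤ k ≤ p.
Pump with i = 2: xy^2z = 0^{p²+k}. Since 1 ≤ k ≤ p, p² < p²+k ≤ p²+p < (p+1)², so p²+k lies strictly between consecutive squares and is not a perfect square. So xy^2z ∉ L.
This is a contradiction; hence L is not regular.

0^{p²+k}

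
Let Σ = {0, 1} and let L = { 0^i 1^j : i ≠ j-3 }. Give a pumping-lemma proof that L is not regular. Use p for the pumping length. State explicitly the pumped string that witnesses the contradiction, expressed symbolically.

0^{p+p!} 1^{p+p!+3}

Assume L is regular; let p be its pumping constant.
Choose w = 0^p 1^{p+p!+3}. Since p ≠ (p+p!+3)-3 = p+p!, w ∈ L; and |w| ≥ p.
Write w = xyz as guaranteed by the lemma, with |xy| ≤ p and y is nonempty.
Because |xy| ≤ p and w begins with p copies of 0, we have y = 0^k with 1 ≤ k ≤ p.
Since 1 ≤ k ≤ p, k divides p!; set t = 1 + p!/k. Then xy^t z has p + (p!/k)·k = p + p! copies of 0. Now the 0-count is p+p! and (1-count)-3 = (p+p!+3)-3 = p+p!, so i ≠ j-3 fails. So xy^t z = 0^{p+p!} 1^{p+p!+3} ∉ L.
Contradiction. Therefore L is not regular.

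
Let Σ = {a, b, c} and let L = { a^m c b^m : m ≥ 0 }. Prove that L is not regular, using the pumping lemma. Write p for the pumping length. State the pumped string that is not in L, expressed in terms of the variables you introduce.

Assume L is regular; let p be its pumping constant.
Take w = a^p c b^p ∈ L with |w| = 2p+1 ≥ p.
By the pumping lemma, w = xyz with |xy| ≤ p and |y| > 0.
The first p characters of w are a's, so xy (and hence y) consists only of a's. Write y = a^k, 1 ≤ k ≤ p.
Pump with i = 2: xy^2z = a^{p+k} c b^p, which would require p+k = p. But k ≥ 1, so xy^2z ∉ L.
This is a contradiction; hence L is not regular.

a^{p+k} c b^p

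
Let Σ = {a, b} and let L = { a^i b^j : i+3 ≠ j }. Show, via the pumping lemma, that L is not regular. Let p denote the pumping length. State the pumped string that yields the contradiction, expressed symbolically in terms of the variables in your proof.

Suppose for contradiction that L is regular, and let p be the pumping length.
Choose w = a^p b^{p+p!+3}. Since p ≠ (p+p!+3)-3 = p+p!, w ∈ L; and |w| ≥ p.
By the pumping lemma, w = xyz with |xy| ≤ p and |y| ≥ 1.
Because |xy| ≤ p and w begins with p copies of a, we have y = a^k with 1 ≤ k ≤ p.
Since 1 ≤ k ≤ p, k divides p!; set t = 1 + p!/k. Then xy^t z has p + (p!/k)·k = p + p! copies of a. Now the a-count is p+p! and (b-count)-3 = (p+p!+3)-3 = p+p!, so i+3 ≠ j fails. So xy^t z = a^{p+p!} b^{p+p!+3} ∉ L.
Contradiction. Therefore L is not regular.

a^{p+p!} b^{p+p!+3}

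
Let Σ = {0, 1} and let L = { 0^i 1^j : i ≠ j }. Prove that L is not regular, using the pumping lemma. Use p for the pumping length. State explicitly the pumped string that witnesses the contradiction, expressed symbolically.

Assume L is regular. Let p be the pumping length given by the pumping lemma.
Choose w = 0^p 1^{p+p!}. Since p ≠ p+p!, w ∈ L; and |w| ≥ p.
Write w = xyz as guaranteed by the lemma, with |xy| ≤ p and y is nonempty.
The first p characters of w are 0's, so xy (and hence y) consists only of 0's. Write y = 0^k, 1 ≤ k ≤ p.
Since 1 ≤ k ≤ p, k divides p!; set t = 1 + p!/k. Then xy^t z has p + (p!/k)·k = p + p! copies of 0. Now the 0-count equals the 1-count, so i ≠ j fails. So xy^t z = 0^{p+p!} 1^{p+p!} ∉ L.
Contradiction. Therefore L is not regular.

0^{p+p!} 1^{p+p!}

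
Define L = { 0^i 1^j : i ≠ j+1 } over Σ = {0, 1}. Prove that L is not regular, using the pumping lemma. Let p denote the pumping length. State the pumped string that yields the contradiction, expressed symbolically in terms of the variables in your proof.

Suppose for contradiction that L is regular, and let p be the pumping length.
Choose w = 0^p 1^{p+p!-1}. Since p ≠ (p+p!-1)+1 = p+p!, w ∈ L; and |w| ≥ p.
The pumping lemma gives a decomposition w = xyz where |xy| ≤ p and y is nonempty.
The first p characters of w are 0's, so xy (and hence y) consists only of 0's. Write y = 0^k, 1 ≤ k ≤ p.
Since 1 ≤ k ≤ p, k divides p!; set t = 1 + p!/k. Then xy^t z has p + (p!/k)·k = p + p! copies of 0. Now the 0-count is p+p! and (1-count)+1 = (p+p!-1)+1 = p+p!, so i ≠ j+1 fails. So xy^t z = 0^{p+p!} 1^{p+p!-1} ∉ L.
This contradicts the pumping lemma, so L is not regular.

0^{p+p!} 1^{p+p!-1}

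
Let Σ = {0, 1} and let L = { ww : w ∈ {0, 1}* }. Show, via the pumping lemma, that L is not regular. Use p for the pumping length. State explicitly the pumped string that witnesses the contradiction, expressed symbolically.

0^{p+k} 1^p 0^p 1^p

Suppose for contradiction that L is regular, and let p be the pumping length.
Take w = 0^p 1^p 0^p 1^p = uu where u = 0^p1^p; then w ∈ L and |w| = 4p ≥ p.
By the pumping lemma, w = xyz with |xy| ≤ p and y is nonempty.
The first p characters of w are 0's, so xy (and hence y) consists only of 0's. Write y = 0^k, 1 ≤ k ≤ p.
Pump with i = 2: xy^2z = 0^{p+k} 1^p 0^p 1^p, of length 4p+k. Suppose this equals vv. The string starts with 0 and ends with 1, so v does too; thus the boundary between the two copies of v is a 1→0 transition. There is exactly one such transition, at position 2p+k, so |v| = 2p+k and |vv| = 4p+2k ≠ 4p+k since k ≥ 1. So xy^2z ∉ L.
This contradicts the pumping lemma, so L is not regular.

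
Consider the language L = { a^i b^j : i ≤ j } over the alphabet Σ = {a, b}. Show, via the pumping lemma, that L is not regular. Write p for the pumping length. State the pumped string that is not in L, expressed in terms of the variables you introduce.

a^{p+k} b^p

Assume L is regular; let p be its pumping constant.
Choose w = a^p b^p ∈ L, with |w| = 2p ≥ p.
The pumping lemma gives a decomposition w = xyz where |xy| ≤ p and y is nonempty.
Since the first p symbols of w are all a's and |xy| ≤ p, y lies entirely in the leading a-block: y = a^k for some k with 1 ≤ k ≤ p.
Consider xy^2z = a^{p+k} b^p. Since k ≥ 1, the a-count p+k exceeds the b-count p, so i ≤ j fails; thus xy^2z ∉ L.
This contradicts the pumping lemma, so L is not regular.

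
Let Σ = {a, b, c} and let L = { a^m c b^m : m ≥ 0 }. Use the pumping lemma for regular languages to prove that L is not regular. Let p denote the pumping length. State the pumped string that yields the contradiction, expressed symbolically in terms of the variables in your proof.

Toward a contradiction, assume L is regular with pumping length p.
Take w = a^p c b^p ∈ L with |w| = 2p+1 ≥ p.
Write w = xyz as guaranteed by the lemma, with |xy| ≤ p and y is nonempty.
Because |xy| ≤ p and w begins with p copies of a, we have y = a^k with 1 ≤ k ≤ p.
Pump with i = 2: xy^2z = a^{p+k} c b^p, which would require p+k = p. But k ≥ 1, so xy^2z ∉ L.
This is a contradiction; hence L is not regular.

a^{p+k} c b^p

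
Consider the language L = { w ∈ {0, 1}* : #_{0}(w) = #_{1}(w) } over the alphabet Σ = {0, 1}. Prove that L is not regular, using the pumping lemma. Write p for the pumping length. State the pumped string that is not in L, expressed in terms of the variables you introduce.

Toward a contradiction, assume L is regular with pumping length p.
Choose w = 0^p 1^p ∈ L with |w| = 2p ≥ p.
Write w = xyz as guaranteed by the lemma, with |xy| ≤ p and y is nonempty.
Since the first p symbols of w are all 0's and |xy| ≤ p, y lies entirely in the leading 0-block: y = 0^k for some k with 1 ≤ k ≤ p.
Pump with i = 2: xy^2z = 0^{p+k} 1^p has p+k occurrences of 0 but only p of 1. Since k ≥ 1 the counts differ, so xy^2z ∉ L.
This contradicts the pumping lemma, so L is not regular.

0^{p+k} 1^p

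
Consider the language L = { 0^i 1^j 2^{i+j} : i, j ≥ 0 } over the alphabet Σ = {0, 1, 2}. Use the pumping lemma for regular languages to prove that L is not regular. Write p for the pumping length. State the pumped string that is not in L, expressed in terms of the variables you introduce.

Assume L is regular. Let p be the pumping length given by the pumping lemma.
Take w = 0^p 1^p 2^{2p} ∈ L (with i=j=p, i+j=2p), |w| = 4p ≥ p.
Write w = xyz as guaranteed by the lemma, with |xy| ≤ p and |y| ≥ 1.
Since the first p symbols of w are all 0's and |xy| ≤ p, y lies entirely in the leading 0-block: y = 0^k for some k with 1 ≤ k ≤ p.
Consider xy^2z = 0^{p+k} 1^p 2^{2p}. Now the 0- and 1-counts sum to 2p+k, but the 2-count is 2p ≠ 2p+k. So xy^2z ∉ L.
This is a contradiction; hence L is not regular.

0^{p+k} 1^p 2^{2p}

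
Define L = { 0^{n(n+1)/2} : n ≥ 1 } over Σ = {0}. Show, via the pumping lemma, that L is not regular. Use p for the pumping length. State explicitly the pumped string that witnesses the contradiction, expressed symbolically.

0^{p(p+1)/2+k}

Assume L is regular. Let p be the pumping length given by the pumping lemma.
Take w = 0^{p(p+1)/2} ∈ L with |w| = p(p+1)/2 ≥ p.
Write w = xyz as guaranteed by the lemma, with |xy| ≤ p and y is nonempty.
Then y = 0^k for some k with 1 ≤ k ≤ p.
Pump with i = 2: xy^2z = 0^{p(p+1)/2+k}. Since 1 ≤ k ≤ p, p(p+1)/2 < p(p+1)/2+k ≤ p(p+1)/2+p < (p+1)(p+2)/2, so p(p+1)/2+k is strictly between consecutive triangular numbers. So xy^2z ∉ L.
This is a contradiction; hence L is not regular.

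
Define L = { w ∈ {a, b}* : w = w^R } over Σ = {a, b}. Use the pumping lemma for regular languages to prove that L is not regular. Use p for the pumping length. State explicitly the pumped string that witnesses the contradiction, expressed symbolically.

a^{p+k} b a^p

Assume L is regular. Let p be the pumping length given by the pumping lemma.
Take w = a^p b a^p, a palindrome of length 2p+1 ≥ p.
Write w = xyz as guaranteed by the lemma, with |xy| ≤ p and |y| ≥ 1.
The first p characters of w are a's, so xy (and hence y) consists only of a's. Write y = a^k, 1 ≤ k ≤ p.
Pump with i = 2: xy^2z = a^{p+k} b a^p. Its reverse is a^p b a^{p+k}, which differs from xy^2z since k ≥ 1. So xy^2z is not a palindrome and xy^2z ∉ L.
This is a contradiction; hence L is not regular.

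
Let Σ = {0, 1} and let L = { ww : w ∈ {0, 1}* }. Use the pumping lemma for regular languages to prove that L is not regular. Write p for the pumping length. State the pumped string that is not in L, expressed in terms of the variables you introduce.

0^{p+k} 1^p 0^p 1^p

Suppose for contradiction that L is regular, and let p be the pumping length.
Take w = 0^p 1^p 0^p 1^p = uu where u = 0^p1^p; then w ∈ L and |w| = 4p ≥ p.
The pumping lemma gives a decomposition w = xyz where |xy| ≤ p and |y| > 0.
The first p characters of w are 0's, so xy (and hence y) consists only of 0's. Write y = 0^k, 1 ≤ k ≤ p.
Pump with i = 2: xy^2z = 0^{p+k} 1^p 0^p 1^p, of length 4p+k. Suppose this equals vv. The string starts with 0 and ends with 1, so v does too; thus the boundary between the two copies of v is a 1→0 transition. There is exactly one such transition, at position 2p+k, so |v| = 2p+k and |vv| = 4p+2k ≠ 4p+k since k ≥ 1. So xy^2z ∉ L.
This is a contradiction; hence L is not regular.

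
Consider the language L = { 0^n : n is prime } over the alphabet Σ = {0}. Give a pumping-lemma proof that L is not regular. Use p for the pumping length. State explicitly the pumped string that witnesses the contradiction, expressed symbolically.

Assume L is regular; let p be its pumping constant.
Let q be a prime with q ≥ p+2 (infinitely many primes exist), and take w = 0^q ∈ L with |w| = q ≥ p.
Write w = xyz as guaranteed by the lemma, with |xy| ≤ p and y is nonempty.
Then y = 0^k for some k with 1 ≤ k ≤ p.
Since 1 ≤ k ≤ p, |xz| = q-k. Pump with i = q+1: |xy^{q+1}z| = (q-k)+(q+1)k = q+qk = q(1+k), which is composite (both factors ≥ 2). So xy^{q+1}z = 0^{q(1+k)} ∉ L.
This is a contradiction; hence L is not regular.

0^{q(1+k)}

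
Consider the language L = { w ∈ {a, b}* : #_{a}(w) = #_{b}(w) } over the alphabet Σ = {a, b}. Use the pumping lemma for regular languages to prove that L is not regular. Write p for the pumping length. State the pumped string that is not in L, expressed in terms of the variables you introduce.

a^{p+k} b^p

Toward a contradiction, assume L is regular with pumping length p.
Choose w = a^p b^p ∈ L with |w| = 2p ≥ p.
By the pumping lemma, w = xyz with |xy| ≤ p and |y| ≥ 1.
Since the first p symbols of w are all a's and |xy| ≤ p, y lies entirely in the leading a-block: y = a^k for some k with 1 ≤ k ≤ p.
Pump with i = 2: xy^2z = a^{p+k} b^p has p+k occurrences of a but only p of b. Since k ≥ 1 the counts differ, so xy^2z ∉ L.
This is a contradiction; hence L is not regular.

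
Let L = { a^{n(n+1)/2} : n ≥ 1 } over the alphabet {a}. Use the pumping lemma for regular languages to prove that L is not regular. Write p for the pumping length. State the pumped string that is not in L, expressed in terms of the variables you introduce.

Suppose for contradiction that L is regular, and let p be the pumping length.
Take w = a^{p(p+1)/2} ∈ L with |w| = p(p+1)/2 ≥ p.
Write w = xyz as guaranteed by the lemma, with |xy| ≤ p and y is nonempty.
Then y = a^k for some k with 1 ≤ k ≤ p.
Pump with i = 2: xy^2z = a^{p(p+1)/2+k}. Since 1 ≤ k ≤ p, p(p+1)/2 < p(p+1)/2+k ≤ p(p+1)/2+p < (p+1)(p+2)/2, so p(p+1)/2+k is strictly between consecutive triangular numbers. So xy^2z ∉ L.
Contradiction. Therefore L is not regular.

a^{p(p+1)/2+k}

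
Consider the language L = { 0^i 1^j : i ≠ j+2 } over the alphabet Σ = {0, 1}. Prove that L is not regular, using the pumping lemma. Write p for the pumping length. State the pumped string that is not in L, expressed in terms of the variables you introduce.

Toward a contradiction, assume L is regular with pumping length p.
Choose w = 0^p 1^{p+p!-2}. Since p ≠ (p+p!-2)+2 = p+p!, w ∈ L; and |w| ≥ p.
The pumping lemma gives a decomposition w = xyz where |xy| ≤ p and |y| > 0.
Since the first p symbols of w are all 0's and |xy| ≤ p, y lies entirely in the leading 0-block: y = 0^k for some k with 1 ≤ k ≤ p.
Since 1 ≤ k ≤ p, k divides p!; set t = 1 + p!/k. Then xy^t z has p + (p!/k)·k = p + p! copies of 0. Now the 0-count is p+p! and (1-count)+2 = (p+p!-2)+2 = p+p!, so i ≠ j+2 fails. So xy^t z = 0^{p+p!} 1^{p+p!-2} ∉ L.
Contradiction. Therefore L is not regular.

0^{p+p!} 1^{p+p!-2}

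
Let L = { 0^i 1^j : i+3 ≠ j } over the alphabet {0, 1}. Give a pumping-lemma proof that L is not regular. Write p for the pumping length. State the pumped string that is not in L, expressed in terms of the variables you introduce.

0^{p+p!} 1^{p+p!+3}

Toward a contradiction, assume L is regular with pumping length p.
Choose w = 0^p 1^{p+p!+3}. Since p ≠ (p+p!+3)-3 = p+p!, w ∈ L; and |w| ≥ p.
The pumping lemma gives a decomposition w = xyz where |xy| ≤ p and |y| > 0.
Since the first p symbols of w are all 0's and |xy| ≤ p, y lies entirely in the leading 0-block: y = 0^k for some k with 1 ≤ k ≤ p.
Since 1 ≤ k ≤ p, k divides p!; set t = 1 + p!/k. Then xy^t z has p + (p!/k)·k = p + p! copies of 0. Now the 0-count is p+p! and (1-count)-3 = (p+p!+3)-3 = p+p!, so i+3 ≠ j fails. So xy^t z = 0^{p+p!} 1^{p+p!+3} ∉ L.
Contradiction. Therefore L is not regular.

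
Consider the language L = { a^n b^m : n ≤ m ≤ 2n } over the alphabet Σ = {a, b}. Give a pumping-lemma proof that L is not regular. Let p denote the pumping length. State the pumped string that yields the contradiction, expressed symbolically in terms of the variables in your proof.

a^{p+k} b^p

Toward a contradiction, assume L is regular with pumping length p.
Take w = a^p b^p ∈ L (since p ≤ p ≤ 2p), with |w| = 2p ≥ p.
Write w = xyz as guaranteed by the lemma, with |xy| ≤ p and |y| > 0.
The first p characters of w are a's, so xy (and hence y) consists only of a's. Write y = a^k, 1 ≤ k ≤ p.
Pump with i = 2: xy^2z = a^{p+k} b^p. Now n = p+k > p = m, so the condition n ≤ m fails. Thus xy^2z ∉ L.
Contradiction. Therefore L is not regular.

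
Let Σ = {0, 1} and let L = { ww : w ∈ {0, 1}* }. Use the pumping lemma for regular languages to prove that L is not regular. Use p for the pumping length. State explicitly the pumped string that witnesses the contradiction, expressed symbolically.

0^{p+k} 1^p 0^p 1^p

Toward a contradiction, assume L is regular with pumping length p.
Take w = 0^p 1^p 0^p 1^p = uu where u = 0^p1^p; then w ∈ L and |w| = 4p ≥ p.
By the pumping lemma, w = xyz with |xy| ≤ p and y is nonempty.
Because |xy| ≤ p and w begins with p copies of 0, we have y = 0^k with 1 ≤ k ≤ p.
Pump with i = 2: xy^2z = 0^{p+k} 1^p 0^p 1^p, of length 4p+k. Suppose this equals vv. The string starts with 0 and ends with 1, so v does too; thus the boundary between the two copies of v is a 1→0 transition. There is exactly one such transition, at position 2p+k, so |v| = 2p+k and |vv| = 4p+2k ≠ 4p+k since k ≥ 1. So xy^2z ∉ L.
This is a contradiction; hence L is not regular.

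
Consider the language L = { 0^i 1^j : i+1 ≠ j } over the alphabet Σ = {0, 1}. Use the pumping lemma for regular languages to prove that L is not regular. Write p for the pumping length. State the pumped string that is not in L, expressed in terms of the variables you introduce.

Assume L is regular; let p be its pumping constant.
Choose w = 0^p 1^{p+p!+1}. Since p ≠ (p+p!+1)-1 = p+p!, w ∈ L; and |w| ≥ p.
By the pumping lemma, w = xyz with |xy| ≤ p and y is nonempty.
Because |xy| ≤ p and w begins with p copies of 0, we have y = 0^k with 1 ≤ k ≤ p.
Since 1 ≤ k ≤ p, k divides p!; set t = 1 + p!/k. Then xy^t z has p + (p!/k)·k = p + p! copies of 0. Now the 0-count is p+p! and (1-count)-1 = (p+p!+1)-1 = p+p!, so i+1 ≠ j fails. So xy^t z = 0^{p+p!} 1^{p+p!+1} ∉ L.
This is a contradiction; hence L is not regular.

0^{p+p!} 1^{p+p!+1}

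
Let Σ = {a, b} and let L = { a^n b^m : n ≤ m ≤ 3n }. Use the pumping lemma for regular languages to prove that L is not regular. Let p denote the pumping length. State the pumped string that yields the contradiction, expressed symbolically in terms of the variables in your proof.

Assume L is regular. Let p be the pumping length given by the pumping lemma.
Take w = a^p b^p ∈ L (since p ≤ p ≤ 3p), with |w| = 2p ≥ p.
Write w = xyz as guaranteed by the lemma, with |xy| ≤ p and |y| > 0.
Because |xy| ≤ p and w begins with p copies of a, we have y = a^k with 1 ≤ k ≤ p.
Pump with i = 2: xy^2z = a^{p+k} b^p. Now n = p+k > p = m, so the condition n ≤ m fails. Thus xy^2z ∉ L.
Contradiction. Therefore L is not regular.

a^{p+k} b^p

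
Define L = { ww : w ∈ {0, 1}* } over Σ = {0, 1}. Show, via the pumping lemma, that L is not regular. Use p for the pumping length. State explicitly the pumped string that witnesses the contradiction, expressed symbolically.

Assume L is regular. Let p be the pumping length given by the pumping lemma.
Take w = 0^p 1^p 0^p 1^p = uu where u = 0^p1^p; then w ∈ L and |w| = 4p ≥ p.
The pumping lemma gives a decomposition w = xyz where |xy| ≤ p and |y| ≥ 1.
Because |xy| ≤ p and w begins with p copies of 0, we have y = 0^k with 1 ≤ k ≤ p.
Pump with i = 2: xy^2z = 0^{p+k} 1^p 0^p 1^p, of length 4p+k. Suppose this equals vv. The string starts with 0 and ends with 1, so v does too; thus the boundary between the two copies of v is a 1→0 transition. There is exactly one such transition, at position 2p+k, so |v| = 2p+k and |vv| = 4p+2k ≠ 4p+k since k ≥ 1. So xy^2z ∉ L.
This contradicts the pumping lemma, so L is not regular.

0^{p+k} 1^p 0^p 1^p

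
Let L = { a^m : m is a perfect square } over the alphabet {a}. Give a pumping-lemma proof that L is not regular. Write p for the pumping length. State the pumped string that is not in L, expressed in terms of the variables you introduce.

Toward a contradiction, assume L is regular with pumping length p.
Take w = a^{p²} ∈ L with |w| = p² ≥ p.
The pumping lemma gives a decomposition w = xyz where |xy| ≤ p and |y| ≥ 1.
Then y = a^k for some k with 1 ≤ k ≤ p.
Pump with i = 2: xy^2z = a^{p²+k}. Since 1 ≤ k ≤ p, p² < p²+k ≤ p²+p < (p+1)², so p²+k lies strictly between consecutive squares and is not a perfect square. So xy^2z ∉ L.
Contradiction. Therefore L is not regular.

a^{p²+k}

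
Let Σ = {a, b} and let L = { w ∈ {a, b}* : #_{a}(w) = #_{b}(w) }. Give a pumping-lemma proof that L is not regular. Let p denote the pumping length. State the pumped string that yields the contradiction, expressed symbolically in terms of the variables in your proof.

Suppose for contradiction that L is regular, and let p be the pumping length.
Choose w = a^p b^p ∈ L with |w| = 2p ≥ p.
The pumping lemma gives a decomposition w = xyz where |xy| ≤ p and |y| ≥ 1.
Because |xy| ≤ p and w begins with p copies of a, we have y = a^k with 1 ≤ k ≤ p.
Pump with i = 2: xy^2z = a^{p+k} b^p has p+k occurrences of a but only p of b. Since k ≥ 1 the counts differ, so xy^2z ∉ L.
This contradicts the pumping lemma, so L is not regular.

a^{p+k} b^p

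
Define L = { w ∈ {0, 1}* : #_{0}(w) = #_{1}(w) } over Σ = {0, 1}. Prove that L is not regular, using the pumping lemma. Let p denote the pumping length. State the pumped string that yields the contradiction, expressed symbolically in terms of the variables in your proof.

Assume L is regular. Let p be the pumping length given by the pumping lemma.
Choose w = 0^p 1^p ∈ L with |w| = 2p ≥ p.
By the pumping lemma, w = xyz with |xy| ≤ p and |y| > 0.
Since the first p symbols of w are all 0's and |xy| ≤ p, y lies entirely in the leading 0-block: y = 0^k for some k with 1 ≤ k ≤ p.
Pump with i = 2: xy^2z = 0^{p+k} 1^p has p+k occurrences of 0 but only p of 1. Since k ≥ 1 the counts differ, so xy^2z ∉ L.
This contradicts the pumping lemma, so L is not regular.

0^{p+k} 1^p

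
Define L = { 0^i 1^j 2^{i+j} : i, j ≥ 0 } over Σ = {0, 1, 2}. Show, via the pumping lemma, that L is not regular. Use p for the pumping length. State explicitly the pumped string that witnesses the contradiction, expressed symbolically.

Assume L is regular. Let p be the pumping length given by the pumping lemma.
Take w = 0^p 1^p 2^{2p} ∈ L (with i=j=p, i+j=2p), |w| = 4p ≥ p.
By the pumping lemma, w = xyz with |xy| ≤ p and |y| ≥ 1.
Since the first p symbols of w are all 0's and |xy| ≤ p, y lies entirely in the leading 0-block: y = 0^k for some k with 1 ≤ k ≤ p.
Consider xy^2z = 0^{p+k} 1^p 2^{2p}. Now the 0- and 1-counts sum to 2p+k, but the 2-count is 2p ≠ 2p+k. So xy^2z ∉ L.
This is a contradiction; hence L is not regular.

0^{p+k} 1^p 2^{2p}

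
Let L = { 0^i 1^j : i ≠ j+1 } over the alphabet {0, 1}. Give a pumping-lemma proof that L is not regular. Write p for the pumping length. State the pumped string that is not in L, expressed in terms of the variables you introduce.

0^{p+p!} 1^{p+p!-1}

Assume L is regular. Let p be the pumping length given by the pumping lemma.
Choose w = 0^p 1^{p+p!-1}. Since p ≠ (p+p!-1)+1 = p+p!, w ∈ L; and |w| ≥ p.
Write w = xyz as guaranteed by the lemma, with |xy| ≤ p and y is nonempty.
The first p characters of w are 0's, so xy (and hence y) consists only of 0's. Write y = 0^k, 1 ≤ k ≤ p.
Since 1 ≤ k ≤ p, k divides p!; set t = 1 + p!/k. Then xy^t z has p + (p!/k)·k = p + p! copies of 0. Now the 0-count is p+p! and (1-count)+1 = (p+p!-1)+1 = p+p!, so i ≠ j+1 fails. So xy^t z = 0^{p+p!} 1^{p+p!-1} ∉ L.
Contradiction. Therefore L is not regular.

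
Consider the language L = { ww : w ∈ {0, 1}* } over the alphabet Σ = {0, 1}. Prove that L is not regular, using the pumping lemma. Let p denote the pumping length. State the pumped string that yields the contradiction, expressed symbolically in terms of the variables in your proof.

Assume L is regular. Let p be the pumping length given by the pumping lemma.
Take w = 0^p 1^p 0^p 1^p = uu where u = 0^p1^p; then w ∈ L and |w| = 4p ≥ p.
Write w = xyz as guaranteed by the lemma, with |xy| ≤ p and |y| ≥ 1.
Since the first p symbols of w are all 0's and |xy| ≤ p, y lies entirely in the leading 0-block: y = 0^k for some k with 1 ≤ k ≤ p.
Pump with i = 2: xy^2z = 0^{p+k} 1^p 0^p 1^p, of length 4p+k. Suppose this equals vv. The string starts with 0 and ends with 1, so v does too; thus the boundary between the two copies of v is a 1→0 transition. There is exactly one such transition, at position 2p+k, so |v| = 2p+k and |vv| = 4p+2k ≠ 4p+k since k ≥ 1. So xy^2z ∉ L.
Contradiction. Therefore L is not regular.

0^{p+k} 1^p 0^p 1^p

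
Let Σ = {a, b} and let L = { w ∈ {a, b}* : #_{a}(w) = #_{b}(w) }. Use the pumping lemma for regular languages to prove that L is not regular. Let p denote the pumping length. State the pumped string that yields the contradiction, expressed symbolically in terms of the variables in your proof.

a^{p+k} b^p

Toward a contradiction, assume L is regular with pumping length p.
Choose w = a^p b^p ∈ L with |w| = 2p ≥ p.
Write w = xyz as guaranteed by the lemma, with |xy| ≤ p and |y| ≥ 1.
Since the first p symbols of w are all a's and |xy| ≤ p, y lies entirely in the leading a-block: y = a^k for some k with 1 ≤ k ≤ p.
Pump with i = 2: xy^2z = a^{p+k} b^p has p+k occurrences of a but only p of b. Since k ≥ 1 the counts differ, so xy^2z ∉ L.
This contradicts the pumping lemma, so L is not regular.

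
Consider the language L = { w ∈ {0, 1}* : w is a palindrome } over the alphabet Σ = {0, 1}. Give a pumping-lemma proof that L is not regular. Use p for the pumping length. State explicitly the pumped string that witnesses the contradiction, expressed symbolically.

Suppose for contradiction that L is regular, and let p be the pumping length.
Take w = 0^p 1 0^p, a palindrome of length 2p+1 ≥ p.
By the pumping lemma, w = xyz with |xy| ≤ p and y is nonempty.
The first p characters of w are 0's, so xy (and hence y) consists only of 0's. Write y = 0^k, 1 ≤ k ≤ p.
Pump with i = 2: xy^2z = 0^{p+k} 1 0^p. Its reverse is 0^p 1 0^{p+k}, which differs from xy^2z since k ≥ 1. So xy^2z is not a palindrome and xy^2z ∉ L.
Contradiction. Therefore L is not regular.

0^{p+k} 1 0^p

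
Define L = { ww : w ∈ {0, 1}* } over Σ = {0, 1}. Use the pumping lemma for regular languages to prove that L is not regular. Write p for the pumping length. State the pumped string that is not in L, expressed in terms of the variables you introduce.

0^{p+k} 1^p 0^p 1^p

Suppose for contradiction that L is regular, and let p be the pumping length.
Take w = 0^p 1^p 0^p 1^p = uu where u = 0^p1^p; then w ∈ L and |w| = 4p ≥ p.
By the pumping lemma, w = xyz with |xy| ≤ p and |y| ≥ 1.
Since the first p symbols of w are all 0's and |xy| ≤ p, y lies entirely in the leading 0-block: y = 0^k for some k with 1 ≤ k ≤ p.
Pump with i = 2: xy^2z = 0^{p+k} 1^p 0^p 1^p, of length 4p+k. Suppose this equals vv. The string starts with 0 and ends with 1, so v does too; thus the boundary between the two copies of v is a 1→0 transition. There is exactly one such transition, at position 2p+k, so |v| = 2p+k and |vv| = 4p+2k ≠ 4p+k since k ≥ 1. So xy^2z ∉ L.
This is a contradiction; hence L is not regular.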